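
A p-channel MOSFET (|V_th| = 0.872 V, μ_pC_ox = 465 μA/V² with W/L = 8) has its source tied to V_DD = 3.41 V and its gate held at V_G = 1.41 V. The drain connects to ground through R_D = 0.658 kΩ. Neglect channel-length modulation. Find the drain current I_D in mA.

I_D = 2.37 mA

V_SG = V_DD − V_G = 3.41 − 1.41 = 2 V, so V_ov = 2 − 0.872 = 1.13 V.
k_p = μ_pC_ox · (W/L) = 3.72 mA/V².
Assume saturation: I_D = ½ k_p V_ov² = 0.5 × 3.72 × 1.13² = 2.37 mA, giving V_SD = V_DD − I_D R_D = 3.41 − 2.37 × 0.658 = 1.85 V.
V_SD = 1.85 V ≥ V_ov = 1.13 V, confirming saturation.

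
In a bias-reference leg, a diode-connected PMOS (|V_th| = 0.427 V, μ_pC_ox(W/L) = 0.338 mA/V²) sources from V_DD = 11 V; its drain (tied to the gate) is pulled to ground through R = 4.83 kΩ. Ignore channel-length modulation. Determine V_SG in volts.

V_SG = 3.47 V

With gate tied to drain, V_SG = V_SD ≥ V_SG − |V_th|, so the device is in saturation.
KCL at the drain: ½ k_p (V_SG − |V_th|)² = (V_DD − V_SG)/R.
Let x = V_SG − 0.427. Then 0.816 x² + x − 10.57 = 0, giving x = 3.04 V (positive root), so V_SG = 3.47 V.
I_D = (V_DD − V_SG)/R = (11 − 3.47) / 4.83 = 1.56 mA.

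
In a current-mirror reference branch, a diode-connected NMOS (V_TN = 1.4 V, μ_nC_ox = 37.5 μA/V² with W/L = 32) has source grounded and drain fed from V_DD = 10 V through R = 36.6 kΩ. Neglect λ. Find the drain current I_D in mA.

With gate tied to drain, V_GS = V_DS ≥ V_GS − V_TN, so the device is in saturation.
k_n = μ_nC_ox · (W/L) = 1.2 mA/V².
KCL at the drain: ½ k_n (V_GS − V_TN)² = (V_DD − V_GS)/R.
Let x = V_GS − 1.4. Then 22 x² + x − 8.6 = 0, giving x = 0.603 V (positive root), so V_GS = 2 V.
I_D = (V_DD − V_GS)/R = (10 − 2) / 36.6 = 0.218 mA.

I_D = 0.218 mA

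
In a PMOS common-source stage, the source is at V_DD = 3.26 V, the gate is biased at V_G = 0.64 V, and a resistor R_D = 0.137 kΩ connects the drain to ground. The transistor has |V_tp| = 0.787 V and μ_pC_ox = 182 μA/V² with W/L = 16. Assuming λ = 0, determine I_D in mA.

V_SG = V_DD − V_G = 3.26 − 0.64 = 2.62 V, so V_ov = 2.62 − 0.787 = 1.83 V.
k_p = μ_pC_ox · (W/L) = 2.912 mA/V².
Assume saturation: I_D = ½ k_p V_ov² = 0.5 × 2.912 × 1.83² = 4.89 mA, giving V_SD = V_DD − I_D R_D = 3.26 − 4.89 × 0.137 = 2.59 V.
V_SD = 2.59 V ≥ V_ov = 1.83 V, confirming saturation.

I_D = 4.89 mA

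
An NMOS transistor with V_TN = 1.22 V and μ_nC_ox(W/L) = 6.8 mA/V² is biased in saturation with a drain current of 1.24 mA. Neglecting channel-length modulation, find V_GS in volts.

V_GS = 1.82 V

In saturation I_D = ½ k_n (V_GS − V_TN)², so V_GS − V_TN = √(2 I_D / k_n) = √(2 × 1.24 / 6.8) = 0.604 V.
V_GS = 1.22 + 0.604 = 1.82 V.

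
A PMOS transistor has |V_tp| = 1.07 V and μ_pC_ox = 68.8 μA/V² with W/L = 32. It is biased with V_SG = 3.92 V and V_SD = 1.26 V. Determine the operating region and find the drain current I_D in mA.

Triode; I_D = 6.16 mA

k_p = μ_pC_ox · (W/L) = 2.202 mA/V².
V_ov = V_SG − |V_tp| = 3.92 − 1.07 = 2.85 V.
Since V_SD = 1.26 V < V_ov = 2.85 V, the device is in the triode region.
I_D = k_p [V_ov · V_SD − ½ V_SD²] = 2.202 × [2.85 × 1.26 − 0.5 × 1.26²] = 6.16 mA.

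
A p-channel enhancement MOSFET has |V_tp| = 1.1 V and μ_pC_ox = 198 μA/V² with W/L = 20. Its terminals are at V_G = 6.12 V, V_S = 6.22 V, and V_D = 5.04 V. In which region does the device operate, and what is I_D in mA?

Cutoff; I_D = 0 mA

V_SG = V_S − V_G = 6.22 − 6.12 = 0.1 V; V_SD = V_S − V_D = 6.22 − 5.04 = 1.18 V.
V_SG = 0.1 V < |V_tp| = 1.1 V, so the transistor is in cutoff.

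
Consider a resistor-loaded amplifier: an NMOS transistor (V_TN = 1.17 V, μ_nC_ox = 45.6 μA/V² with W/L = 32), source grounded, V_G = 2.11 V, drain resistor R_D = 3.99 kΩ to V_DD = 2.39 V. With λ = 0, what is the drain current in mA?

I_D = 0.482 mA

V_GS = V_G = 2.11 V, so V_ov = 2.11 − 1.17 = 0.94 V.
k_n = μ_nC_ox · (W/L) = 1.459 mA/V².
Assume saturation: I_D = ½ k_n V_ov² = 0.5 × 1.459 × 0.94² = 0.645 mA, giving V_DS = V_DD − I_D R_D = 2.39 − 0.645 × 3.99 = -0.182 V.
But -0.182 V < V_ov = 0.94 V, so the device is actually in triode.
In triode I_D = k_n[V_ov V_DS − ½ V_DS²] and I_D = (V_DD − V_DS)/R_D. Equating: 2.91 V_DS² − 6.473 V_DS + 2.39 = 0, giving V_DS = 0.468 V (the root below V_ov).
I_D = (2.39 − 0.468) / 3.99 = 0.482 mA.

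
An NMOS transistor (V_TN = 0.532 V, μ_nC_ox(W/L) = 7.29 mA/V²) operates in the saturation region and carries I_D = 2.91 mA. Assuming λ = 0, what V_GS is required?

In saturation I_D = ½ k_n (V_GS − V_TN)², so V_GS − V_TN = √(2 I_D / k_n) = √(2 × 2.91 / 7.29) = 0.894 V.
V_GS = 0.532 + 0.894 = 1.43 V.

V_GS = 1.43 V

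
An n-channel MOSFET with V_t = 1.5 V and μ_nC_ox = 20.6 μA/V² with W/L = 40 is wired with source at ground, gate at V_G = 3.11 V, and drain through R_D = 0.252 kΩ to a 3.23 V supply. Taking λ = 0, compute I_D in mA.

I_D = 1.07 mA

V_GS = V_G = 3.11 V, so V_ov = 3.11 − 1.5 = 1.61 V.
k_n = μ_nC_ox · (W/L) = 0.824 mA/V².
Assume saturation: I_D = ½ k_n V_ov² = 0.5 × 0.824 × 1.61² = 1.07 mA, giving V_DS = V_DD − I_D R_D = 3.23 − 1.07 × 0.252 = 2.96 V.
V_DS = 2.96 V ≥ V_ov = 1.61 V, confirming saturation.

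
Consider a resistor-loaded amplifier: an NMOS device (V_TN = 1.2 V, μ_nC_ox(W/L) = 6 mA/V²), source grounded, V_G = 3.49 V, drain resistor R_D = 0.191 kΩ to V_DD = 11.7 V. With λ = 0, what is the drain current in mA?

V_GS = V_G = 3.49 V, so V_ov = 3.49 − 1.2 = 2.29 V.
Assume saturation: I_D = ½ k_n V_ov² = 0.5 × 6 × 2.29² = 15.7 mA, giving V_DS = V_DD − I_D R_D = 11.7 − 15.7 × 0.191 = 8.7 V.
V_DS = 8.7 V ≥ V_ov = 2.29 V, confirming saturation.

I_D = 15.7 mA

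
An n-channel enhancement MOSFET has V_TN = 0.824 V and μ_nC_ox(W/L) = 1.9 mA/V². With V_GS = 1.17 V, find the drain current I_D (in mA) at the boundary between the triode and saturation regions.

At the boundary V_DS = V_ov = V_GS − V_TN = 1.17 − 0.824 = 0.346 V.
I_D = ½ k_n V_ov² = 0.5 × 1.9 × 0.346² = 0.114 mA.

I_D = 0.114 mA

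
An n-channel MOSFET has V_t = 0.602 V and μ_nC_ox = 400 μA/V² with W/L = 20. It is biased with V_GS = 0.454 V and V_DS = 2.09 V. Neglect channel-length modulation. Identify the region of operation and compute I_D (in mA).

V_GS = 0.454 V < V_t = 0.602 V, so the transistor is in cutoff.

Cutoff; I_D = 0 mA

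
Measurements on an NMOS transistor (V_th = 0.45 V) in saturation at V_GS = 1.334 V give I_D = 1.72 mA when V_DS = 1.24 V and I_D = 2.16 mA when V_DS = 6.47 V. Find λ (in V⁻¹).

λ = 0.0521 V⁻¹

With V_GS fixed, I_D ∝ (1 + λ V_DS) in saturation, so I_D2/I_D1 = (1 + λ V_DS2)/(1 + λ V_DS1).
2.16/1.72 = 1.256 = (1 + 6.47 λ)/(1 + 1.24 λ).
Solving: λ (I_D1 V_DS2 − I_D2 V_DS1) = I_D2 − I_D1, so λ = (2.16 − 1.72) / (1.72 × 6.47 − 2.16 × 1.24) = 0.44 / 8.45 = 0.0521 V⁻¹.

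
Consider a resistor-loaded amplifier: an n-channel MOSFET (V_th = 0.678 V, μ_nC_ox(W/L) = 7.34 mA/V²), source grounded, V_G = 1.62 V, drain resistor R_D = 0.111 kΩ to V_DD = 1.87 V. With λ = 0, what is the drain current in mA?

V_GS = V_G = 1.62 V, so V_ov = 1.62 − 0.678 = 0.942 V.
Assume saturation: I_D = ½ k_n V_ov² = 0.5 × 7.34 × 0.942² = 3.26 mA, giving V_DS = V_DD − I_D R_D = 1.87 − 3.26 × 0.111 = 1.51 V.
V_DS = 1.51 V ≥ V_ov = 0.942 V, confirming saturation.

I_D = 3.26 mA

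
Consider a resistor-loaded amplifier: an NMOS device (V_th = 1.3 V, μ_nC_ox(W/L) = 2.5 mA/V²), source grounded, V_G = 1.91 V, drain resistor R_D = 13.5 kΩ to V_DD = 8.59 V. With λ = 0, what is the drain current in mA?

I_D = 0.465 mA

V_GS = V_G = 1.91 V, so V_ov = 1.91 − 1.3 = 0.61 V.
Assume saturation: I_D = ½ k_n V_ov² = 0.5 × 2.5 × 0.61² = 0.465 mA, giving V_DS = V_DD − I_D R_D = 8.59 − 0.465 × 13.5 = 2.31 V.
V_DS = 2.31 V ≥ V_ov = 0.61 V, confirming saturation.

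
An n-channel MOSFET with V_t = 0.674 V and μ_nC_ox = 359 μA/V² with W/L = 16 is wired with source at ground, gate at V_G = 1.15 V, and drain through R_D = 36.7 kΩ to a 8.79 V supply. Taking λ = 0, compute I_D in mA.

I_D = 0.237 mA

V_GS = V_G = 1.15 V, so V_ov = 1.15 − 0.674 = 0.476 V.
k_n = μ_nC_ox · (W/L) = 5.744 mA/V².
Assume saturation: I_D = ½ k_n V_ov² = 0.5 × 5.744 × 0.476² = 0.651 mA, giving V_DS = V_DD − I_D R_D = 8.79 − 0.651 × 36.7 = -15.1 V.
But -15.1 V < V_ov = 0.476 V, so the device is actually in triode.
In triode I_D = k_n[V_ov V_DS − ½ V_DS²] and I_D = (V_DD − V_DS)/R_D. Equating: 105 V_DS² − 101.3 V_DS + 8.79 = 0, giving V_DS = 0.0964 V (the root below V_ov).
I_D = (8.79 − 0.0964) / 36.7 = 0.237 mA.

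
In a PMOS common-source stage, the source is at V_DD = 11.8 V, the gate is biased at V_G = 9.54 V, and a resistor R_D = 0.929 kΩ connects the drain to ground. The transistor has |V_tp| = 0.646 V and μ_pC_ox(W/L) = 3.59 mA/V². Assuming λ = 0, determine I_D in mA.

V_SG = V_DD − V_G = 11.8 − 9.54 = 2.26 V, so V_ov = 2.26 − 0.646 = 1.61 V.
Assume saturation: I_D = ½ k_p V_ov² = 0.5 × 3.59 × 1.61² = 4.68 mA, giving V_SD = V_DD − I_D R_D = 11.8 − 4.68 × 0.929 = 7.46 V.
V_SD = 7.46 V ≥ V_ov = 1.61 V, confirming saturation.

I_D = 4.68 mA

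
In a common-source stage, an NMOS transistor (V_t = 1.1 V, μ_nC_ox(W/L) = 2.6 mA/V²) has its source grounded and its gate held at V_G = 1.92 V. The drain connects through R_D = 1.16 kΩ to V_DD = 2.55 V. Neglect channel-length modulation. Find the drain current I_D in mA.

V_GS = V_G = 1.92 V, so V_ov = 1.92 − 1.1 = 0.82 V.
Assume saturation: I_D = ½ k_n V_ov² = 0.5 × 2.6 × 0.82² = 0.874 mA, giving V_DS = V_DD − I_D R_D = 2.55 − 0.874 × 1.16 = 1.54 V.
V_DS = 1.54 V ≥ V_ov = 0.82 V, confirming saturation.

I_D = 0.874 mA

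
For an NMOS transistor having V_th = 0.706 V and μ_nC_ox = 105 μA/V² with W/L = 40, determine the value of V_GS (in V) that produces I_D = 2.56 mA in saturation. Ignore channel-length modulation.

k_n = μ_nC_ox · (W/L) = 4.2 mA/V².
In saturation I_D = ½ k_n (V_GS − V_th)², so V_GS − V_th = √(2 I_D / k_n) = √(2 × 2.56 / 4.2) = 1.1 V.
V_GS = 0.706 + 1.1 = 1.81 V.

V_GS = 1.81 V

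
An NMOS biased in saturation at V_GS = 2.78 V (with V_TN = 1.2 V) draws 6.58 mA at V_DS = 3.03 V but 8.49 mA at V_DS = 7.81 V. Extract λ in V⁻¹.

With V_GS fixed, I_D ∝ (1 + λ V_DS) in saturation, so I_D2/I_D1 = (1 + λ V_DS2)/(1 + λ V_DS1).
8.49/6.58 = 1.29 = (1 + 7.81 λ)/(1 + 3.03 λ).
Solving: λ (I_D1 V_DS2 − I_D2 V_DS1) = I_D2 − I_D1, so λ = (8.49 − 6.58) / (6.58 × 7.81 − 8.49 × 3.03) = 1.91 / 25.7 = 0.0744 V⁻¹.

λ = 0.0744 V⁻¹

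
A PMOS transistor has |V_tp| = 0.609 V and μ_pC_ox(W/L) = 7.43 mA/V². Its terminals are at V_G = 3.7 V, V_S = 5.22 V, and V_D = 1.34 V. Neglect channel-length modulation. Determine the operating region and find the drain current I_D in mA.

V_SG = V_S − V_G = 5.22 − 3.7 = 1.52 V; V_SD = V_S − V_D = 5.22 − 1.34 = 3.88 V.
V_ov = V_SG − |V_tp| = 1.52 − 0.609 = 0.911 V.
Since V_SD = 3.88 V ≥ V_ov = 0.911 V, the device is in saturation.
I_D = ½ k_p V_ov² = 0.5 × 7.43 × 0.911² = 3.08 mA.

Saturation; I_D = 3.08 mA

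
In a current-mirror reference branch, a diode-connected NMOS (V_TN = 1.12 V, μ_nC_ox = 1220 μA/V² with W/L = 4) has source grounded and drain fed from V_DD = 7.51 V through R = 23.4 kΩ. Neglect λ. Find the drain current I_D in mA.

With gate tied to drain, V_GS = V_DS ≥ V_GS − V_TN, so the device is in saturation.
k_n = μ_nC_ox · (W/L) = 4.88 mA/V².
KCL at the drain: ½ k_n (V_GS − V_TN)² = (V_DD − V_GS)/R.
Let x = V_GS − 1.12. Then 57.1 x² + x − 6.39 = 0, giving x = 0.326 V (positive root), so V_GS = 1.45 V.
I_D = (V_DD − V_GS)/R = (7.51 − 1.45) / 23.4 = 0.259 mA.

I_D = 0.259 mA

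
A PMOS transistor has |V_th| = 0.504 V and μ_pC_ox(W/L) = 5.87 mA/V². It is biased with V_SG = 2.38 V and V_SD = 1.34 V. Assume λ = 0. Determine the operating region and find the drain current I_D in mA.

Triode; I_D = 9.49 mA

V_ov = V_SG − |V_th| = 2.38 − 0.504 = 1.88 V.
Since V_SD = 1.34 V < V_ov = 1.88 V, the device is in the triode region.
I_D = k_p [V_ov · V_SD − ½ V_SD²] = 5.87 × [1.88 × 1.34 − 0.5 × 1.34²] = 9.49 mA.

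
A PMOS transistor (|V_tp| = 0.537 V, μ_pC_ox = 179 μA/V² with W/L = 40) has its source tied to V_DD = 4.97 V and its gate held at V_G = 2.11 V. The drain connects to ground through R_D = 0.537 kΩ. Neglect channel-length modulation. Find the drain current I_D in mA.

V_SG = V_DD − V_G = 4.97 − 2.11 = 2.86 V, so V_ov = 2.86 − 0.537 = 2.32 V.
k_p = μ_pC_ox · (W/L) = 7.16 mA/V².
Assume saturation: I_D = ½ k_p V_ov² = 0.5 × 7.16 × 2.32² = 19.3 mA, giving V_SD = V_DD − I_D R_D = 4.97 − 19.3 × 0.537 = -5.4 V.
But -5.4 V < V_ov = 2.32 V, so the device is actually in triode.
In triode I_D = k_p[V_ov V_SD − ½ V_SD²] and I_D = (V_DD − V_SD)/R_D. Equating: 1.92 V_SD² − 9.932 V_SD + 4.97 = 0, giving V_SD = 0.561 V (the root below V_ov).
I_D = (4.97 − 0.561) / 0.537 = 8.21 mA.

I_D = 8.21 mA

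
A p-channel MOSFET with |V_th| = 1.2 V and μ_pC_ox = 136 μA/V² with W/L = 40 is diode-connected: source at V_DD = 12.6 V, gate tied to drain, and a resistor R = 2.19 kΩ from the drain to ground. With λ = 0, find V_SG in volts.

V_SG = 2.50 V

With gate tied to drain, V_SG = V_SD ≥ V_SG − |V_th|, so the device is in saturation.
k_p = μ_pC_ox · (W/L) = 5.44 mA/V².
KCL at the drain: ½ k_p (V_SG − |V_th|)² = (V_DD − V_SG)/R.
Let x = V_SG − 1.2. Then 5.96 x² + x − 11.4 = 0, giving x = 1.3 V (positive root), so V_SG = 2.5 V.
I_D = (V_DD − V_SG)/R = (12.6 − 2.5) / 2.19 = 4.61 mA.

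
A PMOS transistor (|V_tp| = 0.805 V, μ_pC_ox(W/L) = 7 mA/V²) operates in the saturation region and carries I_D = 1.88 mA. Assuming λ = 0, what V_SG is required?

In saturation I_D = ½ k_p (V_SG − |V_tp|)², so V_SG − |V_tp| = √(2 I_D / k_p) = √(2 × 1.88 / 7) = 0.733 V.
V_SG = 0.805 + 0.733 = 1.54 V.

V_SG = 1.54 V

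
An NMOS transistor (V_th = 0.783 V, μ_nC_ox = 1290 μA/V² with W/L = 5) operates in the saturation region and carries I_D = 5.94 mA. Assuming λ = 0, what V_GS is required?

k_n = μ_nC_ox · (W/L) = 6.45 mA/V².
In saturation I_D = ½ k_n (V_GS − V_th)², so V_GS − V_th = √(2 I_D / k_n) = √(2 × 5.94 / 6.45) = 1.36 V.
V_GS = 0.783 + 1.36 = 2.14 V.

V_GS = 2.14 V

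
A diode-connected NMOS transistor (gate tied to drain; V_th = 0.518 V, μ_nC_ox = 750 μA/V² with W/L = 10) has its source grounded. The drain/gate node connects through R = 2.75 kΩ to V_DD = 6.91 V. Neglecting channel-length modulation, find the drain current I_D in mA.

With gate tied to drain, V_GS = V_DS ≥ V_GS − V_th, so the device is in saturation.
k_n = μ_nC_ox · (W/L) = 7.5 mA/V².
KCL at the drain: ½ k_n (V_GS − V_th)² = (V_DD − V_GS)/R.
Let x = V_GS − 0.518. Then 10.3 x² + x − 6.392 = 0, giving x = 0.74 V (positive root), so V_GS = 1.26 V.
I_D = (V_DD − V_GS)/R = (6.91 − 1.26) / 2.75 = 2.06 mA.

I_D = 2.06 mA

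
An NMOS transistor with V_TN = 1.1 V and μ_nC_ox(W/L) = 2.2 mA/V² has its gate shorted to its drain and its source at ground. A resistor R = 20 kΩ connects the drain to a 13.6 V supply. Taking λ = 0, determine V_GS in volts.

With gate tied to drain, V_GS = V_DS ≥ V_GS − V_TN, so the device is in saturation.
KCL at the drain: ½ k_n (V_GS − V_TN)² = (V_DD − V_GS)/R.
Let x = V_GS − 1.1. Then 22 x² + x − 12.5 = 0, giving x = 0.731 V (positive root), so V_GS = 1.83 V.
I_D = (V_DD − V_GS)/R = (13.6 − 1.83) / 20 = 0.588 mA.

V_GS = 1.83 V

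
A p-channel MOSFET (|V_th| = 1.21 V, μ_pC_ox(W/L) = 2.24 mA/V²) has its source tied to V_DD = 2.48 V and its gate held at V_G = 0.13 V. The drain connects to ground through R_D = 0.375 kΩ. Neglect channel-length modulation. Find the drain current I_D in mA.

V_SG = V_DD − V_G = 2.48 − 0.13 = 2.35 V, so V_ov = 2.35 − 1.21 = 1.14 V.
Assume saturation: I_D = ½ k_p V_ov² = 0.5 × 2.24 × 1.14² = 1.46 mA, giving V_SD = V_DD − I_D R_D = 2.48 − 1.46 × 0.375 = 1.93 V.
V_SD = 1.93 V ≥ V_ov = 1.14 V, confirming saturation.

I_D = 1.46 mA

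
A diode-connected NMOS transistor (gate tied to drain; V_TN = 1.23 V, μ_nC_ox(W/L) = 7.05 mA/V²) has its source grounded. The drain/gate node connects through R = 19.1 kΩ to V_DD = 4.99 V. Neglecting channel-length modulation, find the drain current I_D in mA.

With gate tied to drain, V_GS = V_DS ≥ V_GS − V_TN, so the device is in saturation.
KCL at the drain: ½ k_n (V_GS − V_TN)² = (V_DD − V_GS)/R.
Let x = V_GS − 1.23. Then 67.3 x² + x − 3.76 = 0, giving x = 0.229 V (positive root), so V_GS = 1.46 V.
I_D = (V_DD − V_GS)/R = (4.99 − 1.46) / 19.1 = 0.185 mA.

I_D = 0.185 mA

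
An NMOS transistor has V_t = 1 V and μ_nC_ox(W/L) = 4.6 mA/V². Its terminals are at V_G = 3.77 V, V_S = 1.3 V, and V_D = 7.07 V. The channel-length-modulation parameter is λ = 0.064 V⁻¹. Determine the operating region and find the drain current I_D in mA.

Saturation; I_D = 6.81 mA

V_GS = V_G − V_S = 3.77 − 1.3 = 2.47 V; V_DS = V_D − V_S = 7.07 − 1.3 = 5.77 V.
V_ov = V_GS − V_t = 2.47 − 1 = 1.47 V.
Since V_DS = 5.77 V ≥ V_ov = 1.47 V, the device is in saturation.
I_D = ½ k_n V_ov² (1 + λ V_DS) = 0.5 × 4.6 × 1.47² × (1 + 0.064 × 5.77) = 6.81 mA.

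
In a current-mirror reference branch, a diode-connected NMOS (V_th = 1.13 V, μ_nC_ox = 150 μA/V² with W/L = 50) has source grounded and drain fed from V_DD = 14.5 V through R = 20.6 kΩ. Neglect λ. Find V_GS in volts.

With gate tied to drain, V_GS = V_DS ≥ V_GS − V_th, so the device is in saturation.
k_n = μ_nC_ox · (W/L) = 7.5 mA/V².
KCL at the drain: ½ k_n (V_GS − V_th)² = (V_DD − V_GS)/R.
Let x = V_GS − 1.13. Then 77.2 x² + x − 13.37 = 0, giving x = 0.41 V (positive root), so V_GS = 1.54 V.
I_D = (V_DD − V_GS)/R = (14.5 − 1.54) / 20.6 = 0.629 mA.

V_GS = 1.54 V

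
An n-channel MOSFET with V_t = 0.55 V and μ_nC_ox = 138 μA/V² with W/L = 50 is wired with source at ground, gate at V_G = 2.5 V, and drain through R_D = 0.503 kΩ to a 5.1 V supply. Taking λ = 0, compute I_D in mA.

I_D = 8.55 mA

V_GS = V_G = 2.5 V, so V_ov = 2.5 − 0.55 = 1.95 V.
k_n = μ_nC_ox · (W/L) = 6.9 mA/V².
Assume saturation: I_D = ½ k_n V_ov² = 0.5 × 6.9 × 1.95² = 13.1 mA, giving V_DS = V_DD − I_D R_D = 5.1 − 13.1 × 0.503 = -1.5 V.
But -1.5 V < V_ov = 1.95 V, so the device is actually in triode.
In triode I_D = k_n[V_ov V_DS − ½ V_DS²] and I_D = (V_DD − V_DS)/R_D. Equating: 1.74 V_DS² − 7.768 V_DS + 5.1 = 0, giving V_DS = 0.799 V (the root below V_ov).
I_D = (5.1 − 0.799) / 0.503 = 8.55 mA.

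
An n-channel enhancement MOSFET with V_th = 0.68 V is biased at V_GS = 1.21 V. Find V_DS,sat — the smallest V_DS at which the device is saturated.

V_DS,sat = 0.530 V

The boundary between triode and saturation is V_DS = V_GS − V_th = V_ov.
V_ov = 1.21 − 0.68 = 0.53 V.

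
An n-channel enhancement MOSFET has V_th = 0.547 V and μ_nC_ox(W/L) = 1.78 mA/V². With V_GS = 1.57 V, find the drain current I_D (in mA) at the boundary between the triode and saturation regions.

At the boundary V_DS = V_ov = V_GS − V_th = 1.57 − 0.547 = 1.02 V.
I_D = ½ k_n V_ov² = 0.5 × 1.78 × 1.02² = 0.931 mA.

I_D = 0.931 mA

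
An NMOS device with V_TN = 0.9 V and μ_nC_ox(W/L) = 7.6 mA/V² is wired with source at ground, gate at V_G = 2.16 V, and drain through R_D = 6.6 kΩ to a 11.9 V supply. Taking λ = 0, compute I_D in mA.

V_GS = V_G = 2.16 V, so V_ov = 2.16 − 0.9 = 1.26 V.
Assume saturation: I_D = ½ k_n V_ov² = 0.5 × 7.6 × 1.26² = 6.03 mA, giving V_DS = V_DD − I_D R_D = 11.9 − 6.03 × 6.6 = -27.9 V.
But -27.9 V < V_ov = 1.26 V, so the device is actually in triode.
In triode I_D = k_n[V_ov V_DS − ½ V_DS²] and I_D = (V_DD − V_DS)/R_D. Equating: 25.1 V_DS² − 64.2 V_DS + 11.9 = 0, giving V_DS = 0.201 V (the root below V_ov).
I_D = (11.9 − 0.201) / 6.6 = 1.77 mA.

I_D = 1.77 mA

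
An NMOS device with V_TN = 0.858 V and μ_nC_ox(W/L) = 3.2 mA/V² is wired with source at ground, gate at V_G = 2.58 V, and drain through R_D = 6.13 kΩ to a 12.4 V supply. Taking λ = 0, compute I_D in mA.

V_GS = V_G = 2.58 V, so V_ov = 2.58 − 0.858 = 1.72 V.
Assume saturation: I_D = ½ k_n V_ov² = 0.5 × 3.2 × 1.72² = 4.74 mA, giving V_DS = V_DD − I_D R_D = 12.4 − 4.74 × 6.13 = -16.7 V.
But -16.7 V < V_ov = 1.72 V, so the device is actually in triode.
In triode I_D = k_n[V_ov V_DS − ½ V_DS²] and I_D = (V_DD − V_DS)/R_D. Equating: 9.81 V_DS² − 34.78 V_DS + 12.4 = 0, giving V_DS = 0.402 V (the root below V_ov).
I_D = (12.4 − 0.402) / 6.13 = 1.96 mA.

I_D = 1.96 mA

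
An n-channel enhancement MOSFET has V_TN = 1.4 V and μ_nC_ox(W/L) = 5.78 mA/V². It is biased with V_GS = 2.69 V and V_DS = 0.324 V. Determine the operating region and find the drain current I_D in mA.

Triode; I_D = 2.11 mA

V_ov = V_GS − V_TN = 2.69 − 1.4 = 1.29 V.
Since V_DS = 0.324 V < V_ov = 1.29 V, the device is in the triode region.
I_D = k_n [V_ov · V_DS − ½ V_DS²] = 5.78 × [1.29 × 0.324 − 0.5 × 0.324²] = 2.11 mA.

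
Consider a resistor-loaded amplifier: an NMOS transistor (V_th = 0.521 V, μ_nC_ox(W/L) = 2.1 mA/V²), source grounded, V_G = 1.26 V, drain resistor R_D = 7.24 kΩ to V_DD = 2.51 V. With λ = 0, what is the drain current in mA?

I_D = 0.313 mA

V_GS = V_G = 1.26 V, so V_ov = 1.26 − 0.521 = 0.739 V.
Assume saturation: I_D = ½ k_n V_ov² = 0.5 × 2.1 × 0.739² = 0.573 mA, giving V_DS = V_DD − I_D R_D = 2.51 − 0.573 × 7.24 = -1.64 V.
But -1.64 V < V_ov = 0.739 V, so the device is actually in triode.
In triode I_D = k_n[V_ov V_DS − ½ V_DS²] and I_D = (V_DD − V_DS)/R_D. Equating: 7.6 V_DS² − 12.24 V_DS + 2.51 = 0, giving V_DS = 0.241 V (the root below V_ov).
I_D = (2.51 − 0.241) / 7.24 = 0.313 mA.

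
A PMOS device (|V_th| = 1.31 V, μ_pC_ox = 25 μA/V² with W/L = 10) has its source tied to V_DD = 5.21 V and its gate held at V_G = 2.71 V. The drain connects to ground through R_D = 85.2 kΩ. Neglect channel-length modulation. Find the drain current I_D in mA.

I_D = 0.0586 mA

V_SG = V_DD − V_G = 5.21 − 2.71 = 2.5 V, so V_ov = 2.5 − 1.31 = 1.19 V.
k_p = μ_pC_ox · (W/L) = 0.25 mA/V².
Assume saturation: I_D = ½ k_p V_ov² = 0.5 × 0.25 × 1.19² = 0.177 mA, giving V_SD = V_DD − I_D R_D = 5.21 − 0.177 × 85.2 = -9.87 V.
But -9.87 V < V_ov = 1.19 V, so the device is actually in triode.
In triode I_D = k_p[V_ov V_SD − ½ V_SD²] and I_D = (V_DD − V_SD)/R_D. Equating: 10.7 V_SD² − 26.35 V_SD + 5.21 = 0, giving V_SD = 0.217 V (the root below V_ov).
I_D = (5.21 − 0.217) / 85.2 = 0.0586 mA.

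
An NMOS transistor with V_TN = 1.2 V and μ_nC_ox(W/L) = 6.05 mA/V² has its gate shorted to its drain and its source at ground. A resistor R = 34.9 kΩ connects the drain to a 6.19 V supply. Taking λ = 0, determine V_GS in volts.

With gate tied to drain, V_GS = V_DS ≥ V_GS − V_TN, so the device is in saturation.
KCL at the drain: ½ k_n (V_GS − V_TN)² = (V_DD − V_GS)/R.
Let x = V_GS − 1.2. Then 106 x² + x − 4.99 = 0, giving x = 0.213 V (positive root), so V_GS = 1.41 V.
I_D = (V_DD − V_GS)/R = (6.19 − 1.41) / 34.9 = 0.137 mA.

V_GS = 1.41 V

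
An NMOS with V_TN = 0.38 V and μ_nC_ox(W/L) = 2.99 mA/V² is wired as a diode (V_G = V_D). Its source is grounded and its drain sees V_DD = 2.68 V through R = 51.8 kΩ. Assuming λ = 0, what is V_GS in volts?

With gate tied to drain, V_GS = V_DS ≥ V_GS − V_TN, so the device is in saturation.
KCL at the drain: ½ k_n (V_GS − V_TN)² = (V_DD − V_GS)/R.
Let x = V_GS − 0.38. Then 77.4 x² + x − 2.3 = 0, giving x = 0.166 V (positive root), so V_GS = 0.546 V.
I_D = (V_DD − V_GS)/R = (2.68 − 0.546) / 51.8 = 0.0412 mA.

V_GS = 0.546 V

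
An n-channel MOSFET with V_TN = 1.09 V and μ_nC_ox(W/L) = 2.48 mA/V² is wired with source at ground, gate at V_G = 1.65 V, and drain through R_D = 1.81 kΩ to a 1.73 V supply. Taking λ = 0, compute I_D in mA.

V_GS = V_G = 1.65 V, so V_ov = 1.65 − 1.09 = 0.56 V.
Assume saturation: I_D = ½ k_n V_ov² = 0.5 × 2.48 × 0.56² = 0.389 mA, giving V_DS = V_DD − I_D R_D = 1.73 − 0.389 × 1.81 = 1.03 V.
V_DS = 1.03 V ≥ V_ov = 0.56 V, confirming saturation.

I_D = 0.389 mA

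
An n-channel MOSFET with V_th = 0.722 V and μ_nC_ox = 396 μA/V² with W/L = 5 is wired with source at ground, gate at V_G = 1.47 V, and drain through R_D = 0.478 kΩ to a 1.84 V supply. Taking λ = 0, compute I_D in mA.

I_D = 0.554 mA

V_GS = V_G = 1.47 V, so V_ov = 1.47 − 0.722 = 0.748 V.
k_n = μ_nC_ox · (W/L) = 1.98 mA/V².
Assume saturation: I_D = ½ k_n V_ov² = 0.5 × 1.98 × 0.748² = 0.554 mA, giving V_DS = V_DD − I_D R_D = 1.84 − 0.554 × 0.478 = 1.58 V.
V_DS = 1.58 V ≥ V_ov = 0.748 V, confirming saturation.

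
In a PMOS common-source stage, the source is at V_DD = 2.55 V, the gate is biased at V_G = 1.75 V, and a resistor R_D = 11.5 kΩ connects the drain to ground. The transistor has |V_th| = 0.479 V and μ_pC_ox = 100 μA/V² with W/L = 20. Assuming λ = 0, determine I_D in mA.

V_SG = V_DD − V_G = 2.55 − 1.75 = 0.8 V, so V_ov = 0.8 − 0.479 = 0.321 V.
k_p = μ_pC_ox · (W/L) = 2 mA/V².
Assume saturation: I_D = ½ k_p V_ov² = 0.5 × 2 × 0.321² = 0.103 mA, giving V_SD = V_DD − I_D R_D = 2.55 − 0.103 × 11.5 = 1.37 V.
V_SD = 1.37 V ≥ V_ov = 0.321 V, confirming saturation.

I_D = 0.103 mA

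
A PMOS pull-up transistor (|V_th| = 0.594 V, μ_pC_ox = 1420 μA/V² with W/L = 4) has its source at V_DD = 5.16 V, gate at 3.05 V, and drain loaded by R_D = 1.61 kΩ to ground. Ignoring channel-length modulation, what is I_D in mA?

I_D = 2.96 mA

V_SG = V_DD − V_G = 5.16 − 3.05 = 2.11 V, so V_ov = 2.11 − 0.594 = 1.52 V.
k_p = μ_pC_ox · (W/L) = 5.68 mA/V².
Assume saturation: I_D = ½ k_p V_ov² = 0.5 × 5.68 × 1.52² = 6.53 mA, giving V_SD = V_DD − I_D R_D = 5.16 − 6.53 × 1.61 = -5.35 V.
But -5.35 V < V_ov = 1.52 V, so the device is actually in triode.
In triode I_D = k_p[V_ov V_SD − ½ V_SD²] and I_D = (V_DD − V_SD)/R_D. Equating: 4.57 V_SD² − 14.86 V_SD + 5.16 = 0, giving V_SD = 0.395 V (the root below V_ov).
I_D = (5.16 − 0.395) / 1.61 = 2.96 mA.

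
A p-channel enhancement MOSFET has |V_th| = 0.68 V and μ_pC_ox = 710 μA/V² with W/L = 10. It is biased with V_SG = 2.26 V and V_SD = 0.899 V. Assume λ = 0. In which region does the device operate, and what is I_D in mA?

k_p = μ_pC_ox · (W/L) = 7.1 mA/V².
V_ov = V_SG − |V_th| = 2.26 − 0.68 = 1.58 V.
Since V_SD = 0.899 V < V_ov = 1.58 V, the device is in the triode region.
I_D = k_p [V_ov · V_SD − ½ V_SD²] = 7.1 × [1.58 × 0.899 − 0.5 × 0.899²] = 7.22 mA.

Triode; I_D = 7.22 mA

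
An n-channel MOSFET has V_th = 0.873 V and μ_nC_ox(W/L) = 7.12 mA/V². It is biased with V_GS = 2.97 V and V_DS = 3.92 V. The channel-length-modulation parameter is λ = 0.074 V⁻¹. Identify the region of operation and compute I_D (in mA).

Saturation; I_D = 20.2 mA

V_ov = V_GS − V_th = 2.97 − 0.873 = 2.1 V.
Since V_DS = 3.92 V ≥ V_ov = 2.1 V, the device is in saturation.
I_D = ½ k_n V_ov² (1 + λ V_DS) = 0.5 × 7.12 × 2.1² × (1 + 0.074 × 3.92) = 20.2 mA.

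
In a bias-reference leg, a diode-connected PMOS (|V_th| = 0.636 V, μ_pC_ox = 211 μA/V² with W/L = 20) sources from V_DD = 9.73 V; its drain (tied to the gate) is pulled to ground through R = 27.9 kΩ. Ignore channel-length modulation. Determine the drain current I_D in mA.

With gate tied to drain, V_SG = V_SD ≥ V_SG − |V_th|, so the device is in saturation.
k_p = μ_pC_ox · (W/L) = 4.22 mA/V².
KCL at the drain: ½ k_p (V_SG − |V_th|)² = (V_DD − V_SG)/R.
Let x = V_SG − 0.636. Then 58.9 x² + x − 9.094 = 0, giving x = 0.385 V (positive root), so V_SG = 1.02 V.
I_D = (V_DD − V_SG)/R = (9.73 − 1.02) / 27.9 = 0.312 mA.

I_D = 0.312 mA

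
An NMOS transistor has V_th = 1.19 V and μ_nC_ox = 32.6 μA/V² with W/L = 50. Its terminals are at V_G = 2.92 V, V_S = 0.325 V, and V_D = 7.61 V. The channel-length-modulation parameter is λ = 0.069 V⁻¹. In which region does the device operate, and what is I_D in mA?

V_GS = V_G − V_S = 2.92 − 0.325 = 2.59 V; V_DS = V_D − V_S = 7.61 − 0.325 = 7.29 V.
k_n = μ_nC_ox · (W/L) = 1.63 mA/V².
V_ov = V_GS − V_th = 2.59 − 1.19 = 1.4 V.
Since V_DS = 7.29 V ≥ V_ov = 1.4 V, the device is in saturation.
I_D = ½ k_n V_ov² (1 + λ V_DS) = 0.5 × 1.63 × 1.4² × (1 + 0.069 × 7.29) = 2.42 mA.

Saturation; I_D = 2.42 mA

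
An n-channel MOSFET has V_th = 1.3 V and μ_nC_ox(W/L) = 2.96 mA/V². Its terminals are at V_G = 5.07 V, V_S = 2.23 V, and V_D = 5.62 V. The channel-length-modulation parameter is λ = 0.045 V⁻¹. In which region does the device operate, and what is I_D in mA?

Saturation; I_D = 4.05 mA

V_GS = V_G − V_S = 5.07 − 2.23 = 2.84 V; V_DS = V_D − V_S = 5.62 − 2.23 = 3.39 V.
V_ov = V_GS − V_th = 2.84 − 1.3 = 1.54 V.
Since V_DS = 3.39 V ≥ V_ov = 1.54 V, the device is in saturation.
I_D = ½ k_n V_ov² (1 + λ V_DS) = 0.5 × 2.96 × 1.54² × (1 + 0.045 × 3.39) = 4.05 mA.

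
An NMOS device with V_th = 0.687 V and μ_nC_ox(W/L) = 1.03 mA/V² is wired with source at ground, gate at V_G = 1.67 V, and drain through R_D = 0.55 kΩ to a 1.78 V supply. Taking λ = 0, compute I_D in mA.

V_GS = V_G = 1.67 V, so V_ov = 1.67 − 0.687 = 0.983 V.
Assume saturation: I_D = ½ k_n V_ov² = 0.5 × 1.03 × 0.983² = 0.498 mA, giving V_DS = V_DD − I_D R_D = 1.78 − 0.498 × 0.55 = 1.51 V.
V_DS = 1.51 V ≥ V_ov = 0.983 V, confirming saturation.

I_D = 0.498 mA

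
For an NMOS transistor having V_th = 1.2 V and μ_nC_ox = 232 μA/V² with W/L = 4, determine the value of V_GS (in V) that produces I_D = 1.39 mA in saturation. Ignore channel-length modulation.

k_n = μ_nC_ox · (W/L) = 0.928 mA/V².
In saturation I_D = ½ k_n (V_GS − V_th)², so V_GS − V_th = √(2 I_D / k_n) = √(2 × 1.39 / 0.928) = 1.73 V.
V_GS = 1.2 + 1.73 = 2.93 V.

V_GS = 2.93 V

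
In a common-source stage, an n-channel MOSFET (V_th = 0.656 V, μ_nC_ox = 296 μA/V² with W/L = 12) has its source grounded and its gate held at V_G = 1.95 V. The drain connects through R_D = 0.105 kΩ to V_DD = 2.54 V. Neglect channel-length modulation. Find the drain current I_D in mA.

V_GS = V_G = 1.95 V, so V_ov = 1.95 − 0.656 = 1.29 V.
k_n = μ_nC_ox · (W/L) = 3.552 mA/V².
Assume saturation: I_D = ½ k_n V_ov² = 0.5 × 3.552 × 1.29² = 2.97 mA, giving V_DS = V_DD − I_D R_D = 2.54 − 2.97 × 0.105 = 2.23 V.
V_DS = 2.23 V ≥ V_ov = 1.29 V, confirming saturation.

I_D = 2.97 mA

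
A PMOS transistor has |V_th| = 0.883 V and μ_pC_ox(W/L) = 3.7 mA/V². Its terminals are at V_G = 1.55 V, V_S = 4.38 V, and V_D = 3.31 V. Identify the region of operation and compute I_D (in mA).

Triode; I_D = 5.59 mA

V_SG = V_S − V_G = 4.38 − 1.55 = 2.83 V; V_SD = V_S − V_D = 4.38 − 3.31 = 1.07 V.
V_ov = V_SG − |V_th| = 2.83 − 0.883 = 1.95 V.
Since V_SD = 1.07 V < V_ov = 1.95 V, the device is in the triode region.
I_D = k_p [V_ov · V_SD − ½ V_SD²] = 3.7 × [1.95 × 1.07 − 0.5 × 1.07²] = 5.59 mA.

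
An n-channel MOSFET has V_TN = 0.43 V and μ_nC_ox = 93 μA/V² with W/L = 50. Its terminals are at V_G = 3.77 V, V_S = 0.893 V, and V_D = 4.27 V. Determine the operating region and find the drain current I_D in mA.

V_GS = V_G − V_S = 3.77 − 0.893 = 2.88 V; V_DS = V_D − V_S = 4.27 − 0.893 = 3.38 V.
k_n = μ_nC_ox · (W/L) = 4.65 mA/V².
V_ov = V_GS − V_TN = 2.88 − 0.43 = 2.45 V.
Since V_DS = 3.38 V ≥ V_ov = 2.45 V, the device is in saturation.
I_D = ½ k_n V_ov² = 0.5 × 4.65 × 2.45² = 13.9 mA.

Saturation; I_D = 13.9 mA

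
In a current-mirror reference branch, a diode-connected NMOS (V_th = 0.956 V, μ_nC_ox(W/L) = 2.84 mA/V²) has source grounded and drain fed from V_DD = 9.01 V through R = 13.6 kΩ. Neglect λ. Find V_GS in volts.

With gate tied to drain, V_GS = V_DS ≥ V_GS − V_th, so the device is in saturation.
KCL at the drain: ½ k_n (V_GS − V_th)² = (V_DD − V_GS)/R.
Let x = V_GS − 0.956. Then 19.3 x² + x − 8.054 = 0, giving x = 0.62 V (positive root), so V_GS = 1.58 V.
I_D = (V_DD − V_GS)/R = (9.01 − 1.58) / 13.6 = 0.547 mA.

V_GS = 1.58 V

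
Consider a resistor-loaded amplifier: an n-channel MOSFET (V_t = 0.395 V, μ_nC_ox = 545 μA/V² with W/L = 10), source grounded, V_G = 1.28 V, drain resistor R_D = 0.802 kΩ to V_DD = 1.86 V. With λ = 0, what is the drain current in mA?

I_D = 1.71 mA

V_GS = V_G = 1.28 V, so V_ov = 1.28 − 0.395 = 0.885 V.
k_n = μ_nC_ox · (W/L) = 5.45 mA/V².
Assume saturation: I_D = ½ k_n V_ov² = 0.5 × 5.45 × 0.885² = 2.13 mA, giving V_DS = V_DD − I_D R_D = 1.86 − 2.13 × 0.802 = 0.148 V.
But 0.148 V < V_ov = 0.885 V, so the device is actually in triode.
In triode I_D = k_n[V_ov V_DS − ½ V_DS²] and I_D = (V_DD − V_DS)/R_D. Equating: 2.19 V_DS² − 4.868 V_DS + 1.86 = 0, giving V_DS = 0.49 V (the root below V_ov).
I_D = (1.86 − 0.49) / 0.802 = 1.71 mA.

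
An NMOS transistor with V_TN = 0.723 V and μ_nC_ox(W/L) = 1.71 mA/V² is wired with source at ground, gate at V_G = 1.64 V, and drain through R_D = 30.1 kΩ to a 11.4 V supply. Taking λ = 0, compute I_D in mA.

I_D = 0.370 mA

V_GS = V_G = 1.64 V, so V_ov = 1.64 − 0.723 = 0.917 V.
Assume saturation: I_D = ½ k_n V_ov² = 0.5 × 1.71 × 0.917² = 0.719 mA, giving V_DS = V_DD − I_D R_D = 11.4 − 0.719 × 30.1 = -10.2 V.
But -10.2 V < V_ov = 0.917 V, so the device is actually in triode.
In triode I_D = k_n[V_ov V_DS − ½ V_DS²] and I_D = (V_DD − V_DS)/R_D. Equating: 25.7 V_DS² − 48.2 V_DS + 11.4 = 0, giving V_DS = 0.278 V (the root below V_ov).
I_D = (11.4 − 0.278) / 30.1 = 0.37 mA.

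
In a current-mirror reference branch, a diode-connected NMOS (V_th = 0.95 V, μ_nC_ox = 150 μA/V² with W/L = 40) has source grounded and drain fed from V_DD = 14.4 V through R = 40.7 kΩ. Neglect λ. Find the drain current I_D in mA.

With gate tied to drain, V_GS = V_DS ≥ V_GS − V_th, so the device is in saturation.
k_n = μ_nC_ox · (W/L) = 6 mA/V².
KCL at the drain: ½ k_n (V_GS − V_th)² = (V_DD − V_GS)/R.
Let x = V_GS − 0.95. Then 122 x² + x − 13.45 = 0, giving x = 0.328 V (positive root), so V_GS = 1.28 V.
I_D = (V_DD − V_GS)/R = (14.4 − 1.28) / 40.7 = 0.322 mA.

I_D = 0.322 mA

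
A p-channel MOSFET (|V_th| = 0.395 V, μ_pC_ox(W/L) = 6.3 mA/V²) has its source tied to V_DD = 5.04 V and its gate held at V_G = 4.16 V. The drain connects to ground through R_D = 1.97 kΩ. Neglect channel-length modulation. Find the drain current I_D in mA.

I_D = 0.741 mA

V_SG = V_DD − V_G = 5.04 − 4.16 = 0.88 V, so V_ov = 0.88 − 0.395 = 0.485 V.
Assume saturation: I_D = ½ k_p V_ov² = 0.5 × 6.3 × 0.485² = 0.741 mA, giving V_SD = V_DD − I_D R_D = 5.04 − 0.741 × 1.97 = 3.58 V.
V_SD = 3.58 V ≥ V_ov = 0.485 V, confirming saturation.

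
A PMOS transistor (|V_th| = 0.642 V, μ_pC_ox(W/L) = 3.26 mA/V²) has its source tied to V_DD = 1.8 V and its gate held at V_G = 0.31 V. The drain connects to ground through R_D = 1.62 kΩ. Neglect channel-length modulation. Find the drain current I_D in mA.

I_D = 0.858 mA

V_SG = V_DD − V_G = 1.8 − 0.31 = 1.49 V, so V_ov = 1.49 − 0.642 = 0.848 V.
Assume saturation: I_D = ½ k_p V_ov² = 0.5 × 3.26 × 0.848² = 1.17 mA, giving V_SD = V_DD − I_D R_D = 1.8 − 1.17 × 1.62 = -0.0989 V.
But -0.0989 V < V_ov = 0.848 V, so the device is actually in triode.
In triode I_D = k_p[V_ov V_SD − ½ V_SD²] and I_D = (V_DD − V_SD)/R_D. Equating: 2.64 V_SD² − 5.478 V_SD + 1.8 = 0, giving V_SD = 0.409 V (the root below V_ov).
I_D = (1.8 − 0.409) / 1.62 = 0.858 mA.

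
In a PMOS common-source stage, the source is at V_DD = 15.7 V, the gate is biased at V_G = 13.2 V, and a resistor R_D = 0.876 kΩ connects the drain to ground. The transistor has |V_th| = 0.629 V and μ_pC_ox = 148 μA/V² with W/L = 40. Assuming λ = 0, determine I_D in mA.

I_D = 10.4 mA

V_SG = V_DD − V_G = 15.7 − 13.2 = 2.5 V, so V_ov = 2.5 − 0.629 = 1.87 V.
k_p = μ_pC_ox · (W/L) = 5.92 mA/V².
Assume saturation: I_D = ½ k_p V_ov² = 0.5 × 5.92 × 1.87² = 10.4 mA, giving V_SD = V_DD − I_D R_D = 15.7 − 10.4 × 0.876 = 6.62 V.
V_SD = 6.62 V ≥ V_ov = 1.87 V, confirming saturation.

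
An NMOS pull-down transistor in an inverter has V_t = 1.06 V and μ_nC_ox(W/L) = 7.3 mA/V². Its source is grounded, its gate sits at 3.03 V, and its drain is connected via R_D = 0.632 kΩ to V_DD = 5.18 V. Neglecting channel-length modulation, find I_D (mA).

I_D = 7.26 mA

V_GS = V_G = 3.03 V, so V_ov = 3.03 − 1.06 = 1.97 V.
Assume saturation: I_D = ½ k_n V_ov² = 0.5 × 7.3 × 1.97² = 14.2 mA, giving V_DS = V_DD − I_D R_D = 5.18 − 14.2 × 0.632 = -3.77 V.
But -3.77 V < V_ov = 1.97 V, so the device is actually in triode.
In triode I_D = k_n[V_ov V_DS − ½ V_DS²] and I_D = (V_DD − V_DS)/R_D. Equating: 2.31 V_DS² − 10.09 V_DS + 5.18 = 0, giving V_DS = 0.594 V (the root below V_ov).
I_D = (5.18 − 0.594) / 0.632 = 7.26 mA.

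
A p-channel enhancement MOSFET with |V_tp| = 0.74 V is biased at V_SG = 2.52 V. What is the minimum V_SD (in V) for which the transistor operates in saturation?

V_SD,sat = 1.78 V

The boundary between triode and saturation is V_SD = V_SG − |V_tp| = V_ov.
V_ov = 2.52 − 0.74 = 1.78 V.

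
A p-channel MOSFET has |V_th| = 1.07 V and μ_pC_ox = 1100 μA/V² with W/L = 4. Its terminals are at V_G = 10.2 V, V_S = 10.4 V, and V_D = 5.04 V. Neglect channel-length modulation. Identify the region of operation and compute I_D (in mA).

Cutoff; I_D = 0 mA

V_SG = V_S − V_G = 10.4 − 10.2 = 0.2 V; V_SD = V_S − V_D = 10.4 − 5.04 = 5.36 V.
V_SG = 0.2 V < |V_th| = 1.07 V, so the transistor is in cutoff.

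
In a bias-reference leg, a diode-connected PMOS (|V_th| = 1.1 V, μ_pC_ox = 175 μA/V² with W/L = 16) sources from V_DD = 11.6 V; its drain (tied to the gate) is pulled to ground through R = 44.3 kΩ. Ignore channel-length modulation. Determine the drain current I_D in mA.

With gate tied to drain, V_SG = V_SD ≥ V_SG − |V_th|, so the device is in saturation.
k_p = μ_pC_ox · (W/L) = 2.8 mA/V².
KCL at the drain: ½ k_p (V_SG − |V_th|)² = (V_DD − V_SG)/R.
Let x = V_SG − 1.1. Then 62 x² + x − 10.5 = 0, giving x = 0.403 V (positive root), so V_SG = 1.5 V.
I_D = (V_DD − V_SG)/R = (11.6 − 1.5) / 44.3 = 0.228 mA.

I_D = 0.228 mA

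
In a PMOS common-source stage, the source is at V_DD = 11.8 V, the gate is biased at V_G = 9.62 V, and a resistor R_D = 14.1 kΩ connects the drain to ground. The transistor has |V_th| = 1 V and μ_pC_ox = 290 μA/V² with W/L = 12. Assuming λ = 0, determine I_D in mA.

V_SG = V_DD − V_G = 11.8 − 9.62 = 2.18 V, so V_ov = 2.18 − 1 = 1.18 V.
k_p = μ_pC_ox · (W/L) = 3.48 mA/V².
Assume saturation: I_D = ½ k_p V_ov² = 0.5 × 3.48 × 1.18² = 2.42 mA, giving V_SD = V_DD − I_D R_D = 11.8 − 2.42 × 14.1 = -22.4 V.
But -22.4 V < V_ov = 1.18 V, so the device is actually in triode.
In triode I_D = k_p[V_ov V_SD − ½ V_SD²] and I_D = (V_DD − V_SD)/R_D. Equating: 24.5 V_SD² − 58.9 V_SD + 11.8 = 0, giving V_SD = 0.221 V (the root below V_ov).
I_D = (11.8 − 0.221) / 14.1 = 0.821 mA.

I_D = 0.821 mA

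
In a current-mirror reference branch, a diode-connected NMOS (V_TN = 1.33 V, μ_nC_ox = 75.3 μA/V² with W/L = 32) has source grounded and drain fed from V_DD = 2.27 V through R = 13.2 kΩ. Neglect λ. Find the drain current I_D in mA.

I_D = 0.0550 mA

With gate tied to drain, V_GS = V_DS ≥ V_GS − V_TN, so the device is in saturation.
k_n = μ_nC_ox · (W/L) = 2.41 mA/V².
KCL at the drain: ½ k_n (V_GS − V_TN)² = (V_DD − V_GS)/R.
Let x = V_GS − 1.33. Then 15.9 x² + x − 0.94 = 0, giving x = 0.214 V (positive root), so V_GS = 1.54 V.
I_D = (V_DD − V_GS)/R = (2.27 − 1.54) / 13.2 = 0.055 mA.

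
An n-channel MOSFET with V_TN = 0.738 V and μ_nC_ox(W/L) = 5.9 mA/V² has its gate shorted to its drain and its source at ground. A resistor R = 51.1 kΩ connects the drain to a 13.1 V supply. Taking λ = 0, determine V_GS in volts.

V_GS = 1.02 V

With gate tied to drain, V_GS = V_DS ≥ V_GS − V_TN, so the device is in saturation.
KCL at the drain: ½ k_n (V_GS − V_TN)² = (V_DD − V_GS)/R.
Let x = V_GS − 0.738. Then 151 x² + x − 12.36 = 0, giving x = 0.283 V (positive root), so V_GS = 1.02 V.
I_D = (V_DD − V_GS)/R = (13.1 − 1.02) / 51.1 = 0.236 mA.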